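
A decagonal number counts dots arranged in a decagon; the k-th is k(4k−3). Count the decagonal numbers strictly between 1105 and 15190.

44

The n-th decagonal number is n(4n−3).
Smallest index with value > 1105: n = 18 (giving 1242).
Largest index with value < 15190: n = 61 (giving 14701).
Indices 18 through 61: 44 terms.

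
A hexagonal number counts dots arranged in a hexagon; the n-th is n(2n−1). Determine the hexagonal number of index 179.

63903

The 179th hexagonal number is n(2n−1) with n = 179.
179·(2·179 − 1) = 179·357 = 63903.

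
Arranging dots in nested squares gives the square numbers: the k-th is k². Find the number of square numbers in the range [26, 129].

The n-th square number is n².
Smallest index with value ≥ 26: n = 6 (giving 36).
Largest index with value ≤ 129: n = 11 (giving 121).
Indices 6 through 11: 6 terms.

6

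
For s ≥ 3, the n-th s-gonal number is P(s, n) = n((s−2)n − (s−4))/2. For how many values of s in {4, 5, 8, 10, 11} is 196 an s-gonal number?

s = 4: P(4, 14) = 196. ✓
s = 5: P(5, 11) = 176 and P(5, 12) = 210; 196 is not s-gonal.
s = 8: P(8, 8) = 176 and P(8, 9) = 225; 196 is not s-gonal.
s = 10: P(10, 7) = 175 and P(10, 8) = 232; 196 is not s-gonal.
s = 11: P(11, 7) = 196. ✓
Hits: s ∈ {4, 11} → 2.

2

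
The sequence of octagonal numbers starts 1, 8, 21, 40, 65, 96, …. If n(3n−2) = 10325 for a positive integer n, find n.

Set n(3n−2) = 10325, giving 3n² − 2n − 10325 = 0.
The discriminant is 4 + 12·10325 = 123904, and √123904 = 352.
So n = (2 + 352) / 6 = 354/6 = 59.
Check: 59·(3·59 − 2) = 10325. ✓

59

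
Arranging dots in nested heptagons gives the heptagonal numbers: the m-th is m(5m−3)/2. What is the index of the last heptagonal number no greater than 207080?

288

Solve n(5n−3)/2 ≤ 207080 for integer n.
n = 288 gives 206928 ≤ 207080, while n = 289 gives 208369 > 207080; so the answer is index 288.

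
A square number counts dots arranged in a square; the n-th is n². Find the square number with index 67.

4489

The 67th square number is n² with n = 67.
67² = 4489.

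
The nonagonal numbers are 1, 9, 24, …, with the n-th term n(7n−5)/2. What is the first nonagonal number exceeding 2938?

3075

Solve n(7n−5)/2 > 2938 for integer n.
The largest n with value ≤ 2938 is 29 (since 2871 ≤ 2938 < 3075), so the first above is n = 30, value 3075.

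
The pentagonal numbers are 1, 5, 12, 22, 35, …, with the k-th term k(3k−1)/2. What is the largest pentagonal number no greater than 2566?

Solve n(3n−1)/2 ≤ 2566 for integer n.
n = 41 gives 2501 ≤ 2566, while n = 42 gives 2625 > 2566; so the answer is 2501.

2501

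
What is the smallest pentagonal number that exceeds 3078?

3151

Solve n(3n−1)/2 > 3078 for integer n.
The largest n with value ≤ 3078 is 45 (since 3015 ≤ 3078 < 3151), so the first above is n = 46, value 3151.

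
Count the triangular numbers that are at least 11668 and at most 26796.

79

The n-th triangular number is n(n+1)/2.
Smallest index with value ≥ 11668: n = 153 (giving 11781).
Largest index with value ≤ 26796: n = 231 (giving 26796).
Indices 153 through 231: 79 terms.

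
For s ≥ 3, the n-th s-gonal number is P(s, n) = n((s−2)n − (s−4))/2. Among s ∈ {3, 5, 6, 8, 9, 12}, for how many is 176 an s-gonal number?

s = 3: P(3, 18) = 171 and P(3, 19) = 190; 176 is not s-gonal.
s = 5: P(5, 11) = 176. ✓
s = 6: P(6, 9) = 153 and P(6, 10) = 190; 176 is not s-gonal.
s = 8: P(8, 8) = 176. ✓
s = 9: P(9, 7) = 154 and P(9, 8) = 204; 176 is not s-gonal.
s = 12: P(12, 6) = 156 and P(12, 7) = 217; 176 is not s-gonal.
Hits: s ∈ {5, 8} → 2.

2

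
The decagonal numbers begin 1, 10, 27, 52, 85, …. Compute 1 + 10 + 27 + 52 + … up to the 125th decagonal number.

2611875

Σ i(4i−3) = 4Σi² − 3Σi over i = 1..125.
Σi = 7875 and Σi² = 658875.
4·658875 − 3·7875 = 2611875.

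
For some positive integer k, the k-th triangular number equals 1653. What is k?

Set n(n+1)/2 = 1653, giving n² + n − 3306 = 0.
So n = (-1 + 115) / 2 = 114/2 = 57.

57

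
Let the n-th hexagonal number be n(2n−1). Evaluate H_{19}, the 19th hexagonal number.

703

19·(2·19 − 1) = 19·37 = 703.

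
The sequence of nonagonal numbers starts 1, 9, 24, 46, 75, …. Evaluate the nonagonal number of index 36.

36·(7·36 − 5)/2 = 36·247/2 = 4446.

4446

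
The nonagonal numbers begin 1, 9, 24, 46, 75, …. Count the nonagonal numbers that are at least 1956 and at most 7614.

The n-th nonagonal number is n(7n−5)/2.
Smallest index with value ≥ 1956: n = 24 (giving 1956).
Largest index with value ≤ 7614: n = 47 (giving 7614).
Indices 24 through 47: 24 terms.

24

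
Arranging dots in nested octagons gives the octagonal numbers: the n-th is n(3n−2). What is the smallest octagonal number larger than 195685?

Solve n(3n−2) > 195685 for integer n.
The largest n with value ≤ 195685 is 255 (since 194565 ≤ 195685 < 196096), so the first above is n = 256, value 196096.

196096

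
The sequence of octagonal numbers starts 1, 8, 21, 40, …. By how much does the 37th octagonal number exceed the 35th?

37·(3·37 − 2) = 4033 and 35·(3·35 − 2) = 3605.
Difference: 4033 − 3605 = 428.

428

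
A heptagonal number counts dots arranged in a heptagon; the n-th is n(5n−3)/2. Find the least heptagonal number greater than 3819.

Solve n(5n−3)/2 > 3819 for integer n.
The largest n with value ≤ 3819 is 39 (since 3744 ≤ 3819 < 3940), so the first above is n = 40, value 3940.

3940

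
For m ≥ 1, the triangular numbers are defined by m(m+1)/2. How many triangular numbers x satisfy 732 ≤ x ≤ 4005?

The n-th triangular number is n(n+1)/2.
Smallest index with value ≥ 732: n = 38 (giving 741).
Largest index with value ≤ 4005: n = 89 (giving 4005).
Indices 38 through 89: 52 terms.

52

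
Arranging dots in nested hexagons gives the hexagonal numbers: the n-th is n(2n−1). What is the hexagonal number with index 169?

56953

The 169th hexagonal number is n(2n−1) with n = 169.
169·(2·169 − 1) = 169·337 = 56953.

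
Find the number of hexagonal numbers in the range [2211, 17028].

The n-th hexagonal number is n(2n−1).
Smallest index with value ≥ 2211: n = 34 (giving 2278).
Largest index with value ≤ 17028: n = 92 (giving 16836).
Indices 34 through 92: 59 terms.

59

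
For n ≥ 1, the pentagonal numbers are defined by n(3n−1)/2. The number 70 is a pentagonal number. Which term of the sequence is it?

7

Set n(3n−1)/2 = 70, giving 3n² − n − 140 = 0.
So n = (1 + 41) / 6 = 42/6 = 7.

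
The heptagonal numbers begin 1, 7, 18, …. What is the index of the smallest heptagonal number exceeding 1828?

28

Solve n(5n−3)/2 > 1828 for integer n.
The largest n with value ≤ 1828 is 27 (since 1782 ≤ 1828 < 1918), so the first above is n = 28, value 1918.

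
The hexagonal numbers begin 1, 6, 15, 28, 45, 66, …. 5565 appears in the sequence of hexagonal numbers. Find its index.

Set n(2n−1) = 5565, giving 2n² − n − 5565 = 0.
The discriminant is 1 + 8·5565 = 44521, and √44521 = 211.
So n = (1 + 211) / 4 = 212/4 = 53.

53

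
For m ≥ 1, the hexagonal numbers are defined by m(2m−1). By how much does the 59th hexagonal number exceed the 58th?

Consecutive hexagonal numbers differ by 4n − 3: here 4·59 − 3 = 233.

233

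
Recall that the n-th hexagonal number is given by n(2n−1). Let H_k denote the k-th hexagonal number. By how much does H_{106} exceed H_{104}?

106·(2·106 − 1) = 22366 and 104·(2·104 − 1) = 21528.
Difference: 22366 − 21528 = 838.

838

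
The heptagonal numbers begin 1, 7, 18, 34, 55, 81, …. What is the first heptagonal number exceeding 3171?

3186

Solve n(5n−3)/2 > 3171 for integer n.
The largest n with value ≤ 3171 is 35 (since 3010 ≤ 3171 < 3186), so the first above is n = 36, value 3186.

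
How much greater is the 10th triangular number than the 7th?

27

10·11/2 = 55 and 7·8/2 = 28.
Difference: 55 − 28 = 27.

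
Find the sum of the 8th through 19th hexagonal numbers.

Σ i(2i−1) = 2Σi² − Σi over i = 8..19.
Σi = 190 − 28 = 162 and Σi² = 2470 − 140 = 2330.
2·2330 − 1·162 = 4498.

4498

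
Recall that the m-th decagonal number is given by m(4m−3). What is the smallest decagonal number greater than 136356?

Solve n(4n−3) > 136356 for integer n.
The largest n with value ≤ 136356 is 185 (since 136345 ≤ 136356 < 137826), so the first above is n = 186, value 137826.

137826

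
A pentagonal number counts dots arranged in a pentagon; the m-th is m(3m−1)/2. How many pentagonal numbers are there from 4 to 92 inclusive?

The n-th pentagonal number is n(3n−1)/2.
Smallest index with value ≥ 4: n = 2 (giving 5).
Largest index with value ≤ 92: n = 8 (giving 92).
Indices 2 through 8: 7 terms.

7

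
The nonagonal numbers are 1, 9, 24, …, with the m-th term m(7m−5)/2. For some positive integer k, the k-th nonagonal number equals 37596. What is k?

Set n(7n−5)/2 = 37596, giving 7n² − 5n − 75192 = 0.
The discriminant is 25 + 56·37596 = 2105401, and √2105401 = 1451.
So n = (5 + 1451) / 14 = 1456/14 = 104.

104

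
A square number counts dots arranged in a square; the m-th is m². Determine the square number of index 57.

The 57th square number is n² with n = 57.
57² = 3249.

3249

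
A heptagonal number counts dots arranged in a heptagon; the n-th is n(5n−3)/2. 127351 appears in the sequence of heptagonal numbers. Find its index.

Set n(5n−3)/2 = 127351, giving 5n² − 3n − 254702 = 0.
So n = (3 + 2257) / 10 = 2260/10 = 226.
Check: 226·(5·226 − 3)/2 = 127351. ✓

226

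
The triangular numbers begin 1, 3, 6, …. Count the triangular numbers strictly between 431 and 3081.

The n-th triangular number is n(n+1)/2.
Smallest index with value > 431: n = 29 (giving 435).
Largest index with value < 3081: n = 77 (giving 3003).
Indices 29 through 77: 49 terms.

49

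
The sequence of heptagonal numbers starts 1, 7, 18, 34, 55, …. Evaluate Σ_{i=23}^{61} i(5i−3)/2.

Σ i(5i−3)/2 = (5Σi² − 3Σi) / 2 over i = 23..61.
Σi = 1891 − 253 = 1638 and Σi² = 77531 − 3795 = 73736.
(5·73736 − 3·1638) / 2 = 363766/2 = 181883.

181883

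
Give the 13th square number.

169

The 13th square number is n² with n = 13.
13² = 169.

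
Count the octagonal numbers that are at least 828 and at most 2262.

11

The n-th octagonal number is n(3n−2).
Smallest index with value ≥ 828: n = 17 (giving 833).
Largest index with value ≤ 2262: n = 27 (giving 2133).
Indices 17 through 27: 11 terms.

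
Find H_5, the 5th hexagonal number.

45

5·(2·5 − 1) = 5·9 = 45.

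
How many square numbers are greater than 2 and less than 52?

6

The n-th square number is n².
Smallest index with value > 2: n = 2 (giving 4).
Largest index with value < 52: n = 7 (giving 49).
Indices 2 through 7: 6 terms.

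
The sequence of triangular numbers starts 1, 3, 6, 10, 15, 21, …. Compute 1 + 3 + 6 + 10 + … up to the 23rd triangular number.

2300

Σ i(i+1)/2 = (Σi² + Σi) / 2 over i = 1..23.
Σi = 276 and Σi² = 4324.
(1·4324 + 1·276) / 2 = 4600/2 = 2300.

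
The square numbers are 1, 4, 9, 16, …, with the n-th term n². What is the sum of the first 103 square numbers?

369564

Σ_{i=1}^{103} i² = 103·104·207/6 = 369564.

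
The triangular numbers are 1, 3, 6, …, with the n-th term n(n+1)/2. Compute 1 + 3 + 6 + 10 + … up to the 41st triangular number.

12341

Σ i(i+1)/2 = (Σi² + Σi) / 2 over i = 1..41.
Σi = 861 and Σi² = 23821.
(1·23821 + 1·861) / 2 = 24682/2 = 12341.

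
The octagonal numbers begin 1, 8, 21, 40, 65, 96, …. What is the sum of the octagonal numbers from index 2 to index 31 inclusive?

30255

Σ i(3i−2) = 3Σi² − 2Σi over i = 2..31.
Σi = 496 − 1 = 495 and Σi² = 10416 − 1 = 10415.
3·10415 − 2·495 = 30255.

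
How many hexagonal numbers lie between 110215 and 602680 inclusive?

The n-th hexagonal number is n(2n−1).
Smallest index with value ≥ 110215: n = 235 (giving 110215).
Largest index with value ≤ 602680: n = 549 (giving 602253).
Indices 235 through 549: 315 terms.

315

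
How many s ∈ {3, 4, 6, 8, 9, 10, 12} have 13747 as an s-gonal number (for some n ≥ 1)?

1

s = 3: P(3, 165) = 13695 and P(3, 166) = 13861; 13747 is not s-gonal.
s = 4: P(4, 117) = 13689 and P(4, 118) = 13924; 13747 is not s-gonal.
s = 6: P(6, 83) = 13695 and P(6, 84) = 14028; 13747 is not s-gonal.
s = 8: P(8, 68) = 13736 and P(8, 69) = 14145; 13747 is not s-gonal.
s = 9: P(9, 63) = 13734 and P(9, 64) = 14176; 13747 is not s-gonal.
s = 10: P(10, 59) = 13747. ✓
s = 12: P(12, 52) = 13312 and P(12, 53) = 13833; 13747 is not s-gonal.
Hits: s ∈ {10} → 1.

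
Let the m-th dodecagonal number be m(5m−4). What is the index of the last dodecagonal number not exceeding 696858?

Solve n(5n−4) ≤ 696858 for integer n.
n = 373 gives 694153 ≤ 696858, while n = 374 gives 697884 > 696858; so the answer is index 373.

373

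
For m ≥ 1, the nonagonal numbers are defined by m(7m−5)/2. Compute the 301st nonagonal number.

301·(7·301 − 5)/2 = 301·2102/2 = 301·1051 = 316351.

316351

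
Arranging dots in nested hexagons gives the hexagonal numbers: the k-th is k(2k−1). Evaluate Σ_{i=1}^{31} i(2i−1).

20336

Σ i(2i−1) = 2Σi² − Σi over i = 1..31.
Σi = 496 and Σi² = 10416.
2·10416 − 1·496 = 20336.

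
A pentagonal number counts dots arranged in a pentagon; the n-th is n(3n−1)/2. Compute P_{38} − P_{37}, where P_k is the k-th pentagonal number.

Consecutive pentagonal numbers differ by 3n − 2: here 3·38 − 2 = 112.

112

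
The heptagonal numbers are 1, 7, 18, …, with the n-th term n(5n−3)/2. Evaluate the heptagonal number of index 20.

The 20th heptagonal number is n(5n−3)/2 with n = 20.
20·(5·20 − 3)/2 = 20·97/2 = 970.

970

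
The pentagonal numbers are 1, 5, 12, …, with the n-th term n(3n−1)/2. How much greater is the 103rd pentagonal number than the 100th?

912

103·(3·103 − 1)/2 = 15862 and 100·(3·100 − 1)/2 = 14950.
Difference: 15862 − 14950 = 912.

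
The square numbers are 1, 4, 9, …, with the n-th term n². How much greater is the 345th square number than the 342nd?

345² = 119025 and 342² = 116964.
Difference: 119025 − 116964 = 2061.

2061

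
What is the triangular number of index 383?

73536

The 383rd triangular number is n(n+1)/2 with n = 383.
383·384/2 = 147072/2 = 73536.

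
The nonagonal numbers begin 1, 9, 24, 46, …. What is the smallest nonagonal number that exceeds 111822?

112950

Solve n(7n−5)/2 > 111822 for integer n.
The largest n with value ≤ 111822 is 179 (since 111696 ≤ 111822 < 112950), so the first above is n = 180, value 112950.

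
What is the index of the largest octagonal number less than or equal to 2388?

Solve n(3n−2) ≤ 2388 for integer n.
n = 28 gives 2296 ≤ 2388, while n = 29 gives 2465 > 2388; so the answer is index 28.

28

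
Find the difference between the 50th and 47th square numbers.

291

50² = 2500 and 47² = 2209.
Difference: 2500 − 2209 = 291.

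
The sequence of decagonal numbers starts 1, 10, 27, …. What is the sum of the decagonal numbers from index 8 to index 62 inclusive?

319165

Σ i(4i−3) = 4Σi² − 3Σi over i = 8..62.
Σi = 1953 − 28 = 1925 and Σi² = 81375 − 140 = 81235.
4·81235 − 3·1925 = 319165.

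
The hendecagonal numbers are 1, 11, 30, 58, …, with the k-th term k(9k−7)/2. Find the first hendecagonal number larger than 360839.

361958

Solve n(9n−7)/2 > 360839 for integer n.
The largest n with value ≤ 360839 is 283 (since 359410 ≤ 360839 < 361958), so the first above is n = 284, value 361958.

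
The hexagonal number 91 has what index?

Set n(2n−1) = 91, giving 2n² − n − 91 = 0.
The discriminant is 1 + 8·91 = 729, and √729 = 27.
So n = (1 + 27) / 4 = 28/4 = 7.
Check: 7·(2·7 − 1) = 91. ✓

7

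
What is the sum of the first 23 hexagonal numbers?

Σ i(2i−1) = 2Σi² − Σi over i = 1..23.
Σi = 276 and Σi² = 4324.
2·4324 − 1·276 = 8372.

8372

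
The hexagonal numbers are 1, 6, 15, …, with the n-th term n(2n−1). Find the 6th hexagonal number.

66

The 6th hexagonal number is n(2n−1) with n = 6.
6·(2·6 − 1) = 6·11 = 66.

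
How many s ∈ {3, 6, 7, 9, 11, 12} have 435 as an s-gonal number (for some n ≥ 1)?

s = 3: P(3, 29) = 435. ✓
s = 6: P(6, 15) = 435. ✓
s = 7: P(7, 13) = 403 and P(7, 14) = 469; 435 is not s-gonal.
s = 9: P(9, 11) = 396 and P(9, 12) = 474; 435 is not s-gonal.
s = 11: P(11, 10) = 415 and P(11, 11) = 506; 435 is not s-gonal.
s = 12: P(12, 9) = 369 and P(12, 10) = 460; 435 is not s-gonal.
Hits: s ∈ {3, 6} → 2.

2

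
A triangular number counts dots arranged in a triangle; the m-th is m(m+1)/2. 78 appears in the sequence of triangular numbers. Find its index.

12

Set n(n+1)/2 = 78, giving n² + n − 156 = 0.
The discriminant is 1 + 8·78 = 625, and √625 = 25.
So n = (-1 + 25) / 2 = 24/2 = 12.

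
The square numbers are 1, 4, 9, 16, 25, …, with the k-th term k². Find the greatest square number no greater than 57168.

57121

Solve n² ≤ 57168 for integer n.
n = 239 gives 57121 ≤ 57168, while n = 240 gives 57600 > 57168; so the answer is 57121.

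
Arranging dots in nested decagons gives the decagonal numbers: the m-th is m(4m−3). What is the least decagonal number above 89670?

90751

Solve n(4n−3) > 89670 for integer n.
The largest n with value ≤ 89670 is 150 (since 89550 ≤ 89670 < 90751), so the first above is n = 151, value 90751.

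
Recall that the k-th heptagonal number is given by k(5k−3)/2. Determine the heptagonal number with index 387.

373842

The 387th heptagonal number is n(5n−3)/2 with n = 387.
387·(5·387 − 3)/2 = 387·1932/2 = 387·966 = 373842.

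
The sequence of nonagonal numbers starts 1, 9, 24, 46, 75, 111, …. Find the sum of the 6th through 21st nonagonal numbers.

Σ i(7i−5)/2 = (7Σi² − 5Σi) / 2 over i = 6..21.
Σi = 231 − 15 = 216 and Σi² = 3311 − 55 = 3256.
(7·3256 − 5·216) / 2 = 21712/2 = 10856.

10856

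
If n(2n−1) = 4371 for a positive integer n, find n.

Set n(2n−1) = 4371, giving 2n² − n − 4371 = 0.
The discriminant is 1 + 8·4371 = 34969, and √34969 = 187.
So n = (1 + 187) / 4 = 188/4 = 47.
Check: 47·(2·47 − 1) = 4371. ✓

47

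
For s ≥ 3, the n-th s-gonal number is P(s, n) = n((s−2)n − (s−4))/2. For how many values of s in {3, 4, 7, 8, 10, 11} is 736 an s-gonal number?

s = 3: P(3, 37) = 703 and P(3, 38) = 741; 736 is not s-gonal.
s = 4: P(4, 27) = 729 and P(4, 28) = 784; 736 is not s-gonal.
s = 7: P(7, 17) = 697 and P(7, 18) = 783; 736 is not s-gonal.
s = 8: P(8, 16) = 736. ✓
s = 10: P(10, 13) = 637 and P(10, 14) = 742; 736 is not s-gonal.
s = 11: P(11, 13) = 715 and P(11, 14) = 833; 736 is not s-gonal.
Hits: s ∈ {8} → 1.

1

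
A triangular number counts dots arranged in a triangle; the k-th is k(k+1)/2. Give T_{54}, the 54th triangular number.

1485

The 54th triangular number is n(n+1)/2 with n = 54.
54·55/2 = 2970/2 = 1485.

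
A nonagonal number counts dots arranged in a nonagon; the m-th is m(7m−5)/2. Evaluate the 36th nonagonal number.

4446

The 36th nonagonal number is n(7n−5)/2 with n = 36.
36·(7·36 − 5)/2 = 36·247/2 = 4446.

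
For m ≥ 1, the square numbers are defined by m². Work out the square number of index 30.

900

30² = 900.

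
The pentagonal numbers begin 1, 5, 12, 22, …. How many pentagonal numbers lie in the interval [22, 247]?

10

The n-th pentagonal number is n(3n−1)/2.
Smallest index with value ≥ 22: n = 4 (giving 22).
Largest index with value ≤ 247: n = 13 (giving 247).
Indices 4 through 13: 10 terms.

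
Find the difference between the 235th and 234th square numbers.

n² − (n−1)² = 2n − 1, so 235² − 234² = 2·235 − 1 = 469.

469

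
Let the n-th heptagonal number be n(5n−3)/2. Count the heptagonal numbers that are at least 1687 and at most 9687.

36

The n-th heptagonal number is n(5n−3)/2.
Smallest index with value ≥ 1687: n = 27 (giving 1782).
Largest index with value ≤ 9687: n = 62 (giving 9517).
Indices 27 through 62: 36 terms.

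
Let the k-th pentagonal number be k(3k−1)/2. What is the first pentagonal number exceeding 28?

Solve n(3n−1)/2 > 28 for integer n.
The largest n with value ≤ 28 is 4 (since 22 ≤ 28 < 35), so the first above is n = 5, value 35.

35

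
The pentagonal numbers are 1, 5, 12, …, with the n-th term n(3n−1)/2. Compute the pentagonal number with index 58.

The 58th pentagonal number is n(3n−1)/2 with n = 58.
58·(3·58 − 1)/2 = 58·173/2 = 5017.

5017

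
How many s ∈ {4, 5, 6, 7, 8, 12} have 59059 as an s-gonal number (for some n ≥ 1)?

s = 4: P(4, 243) = 59049 and P(4, 244) = 59536; 59059 is not s-gonal.
s = 5: P(5, 198) = 58707 and P(5, 199) = 59302; 59059 is not s-gonal.
s = 6: P(6, 172) = 58996 and P(6, 173) = 59685; 59059 is not s-gonal.
s = 7: P(7, 154) = 59059. ✓
s = 8: P(8, 140) = 58520 and P(8, 141) = 59361; 59059 is not s-gonal.
s = 12: P(12, 109) = 58969 and P(12, 110) = 60060; 59059 is not s-gonal.
Hits: s ∈ {7} → 1.

1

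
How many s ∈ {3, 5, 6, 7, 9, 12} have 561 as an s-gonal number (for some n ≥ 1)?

s = 3: P(3, 33) = 561. ✓
s = 5: P(5, 19) = 532 and P(5, 20) = 590; 561 is not s-gonal.
s = 6: P(6, 17) = 561. ✓
s = 7: P(7, 15) = 540 and P(7, 16) = 616; 561 is not s-gonal.
s = 9: P(9, 13) = 559 and P(9, 14) = 651; 561 is not s-gonal.
s = 12: P(12, 11) = 561. ✓
Hits: s ∈ {3, 6, 12} → 3.

3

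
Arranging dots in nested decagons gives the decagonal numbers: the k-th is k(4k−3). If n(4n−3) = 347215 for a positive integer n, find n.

295

Set n(4n−3) = 347215, giving 4n² − 3n − 347215 = 0.
The discriminant is 9 + 16·347215 = 5555449, and √5555449 = 2357.
So n = (3 + 2357) / 8 = 2360/8 = 295.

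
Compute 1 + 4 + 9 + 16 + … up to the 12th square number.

650

Σ_{i=1}^{12} i² = 12·13·25/6 = 650.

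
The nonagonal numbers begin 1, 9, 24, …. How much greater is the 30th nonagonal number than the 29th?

Consecutive nonagonal numbers differ by 7n − 6: here 7·30 − 6 = 204.

204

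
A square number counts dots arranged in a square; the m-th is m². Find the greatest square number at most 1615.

Solve n² ≤ 1615 for integer n.
n = 40 gives 1600 ≤ 1615, while n = 41 gives 1681 > 1615; so the answer is 1600.

1600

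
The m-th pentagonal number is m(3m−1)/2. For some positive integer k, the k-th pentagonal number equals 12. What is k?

Set n(3n−1)/2 = 12, giving 3n² − n − 24 = 0.
So n = (1 + 17) / 6 = 18/6 = 3.

3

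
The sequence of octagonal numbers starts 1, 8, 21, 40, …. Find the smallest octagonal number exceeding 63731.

Solve n(3n−2) > 63731 for integer n.
The largest n with value ≤ 63731 is 146 (since 63656 ≤ 63731 < 64533), so the first above is n = 147, value 64533.

64533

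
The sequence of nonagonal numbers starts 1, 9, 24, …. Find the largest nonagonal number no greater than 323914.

322696

Solve n(7n−5)/2 ≤ 323914 for integer n.
n = 304 gives 322696 ≤ 323914, while n = 305 gives 324825 > 323914; so the answer is 322696.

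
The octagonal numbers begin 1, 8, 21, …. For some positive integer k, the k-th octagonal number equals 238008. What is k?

282

Set n(3n−2) = 238008, giving 3n² − 2n − 238008 = 0.
The discriminant is 4 + 12·238008 = 2856100, and √2856100 = 1690.
So n = (2 + 1690) / 6 = 1692/6 = 282.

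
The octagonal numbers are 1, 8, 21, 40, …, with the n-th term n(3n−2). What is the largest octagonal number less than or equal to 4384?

Solve n(3n−2) ≤ 4384 for integer n.
n = 38 gives 4256 ≤ 4384, while n = 39 gives 4485 > 4384; so the answer is 4256.

4256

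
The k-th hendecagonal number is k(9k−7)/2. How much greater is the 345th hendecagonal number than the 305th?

116860

345·(9·345 − 7)/2 = 534405 and 305·(9·305 − 7)/2 = 417545.
Difference: 534405 − 417545 = 116860.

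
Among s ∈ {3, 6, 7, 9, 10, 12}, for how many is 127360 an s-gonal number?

s = 3: P(3, 504) = 127260 and P(3, 505) = 127765; 127360 is not s-gonal.
s = 6: P(6, 252) = 126756 and P(6, 253) = 127765; 127360 is not s-gonal.
s = 7: P(7, 226) = 127351 and P(7, 227) = 128482; 127360 is not s-gonal.
s = 9: P(9, 191) = 127206 and P(9, 192) = 128544; 127360 is not s-gonal.
s = 10: P(10, 178) = 126202 and P(10, 179) = 127627; 127360 is not s-gonal.
s = 12: P(12, 160) = 127360. ✓
Hits: s ∈ {12} → 1.

1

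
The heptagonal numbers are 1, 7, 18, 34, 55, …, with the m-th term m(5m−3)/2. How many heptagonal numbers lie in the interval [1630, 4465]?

The n-th heptagonal number is n(5n−3)/2.
Smallest index with value ≥ 1630: n = 26 (giving 1651).
Largest index with value ≤ 4465: n = 42 (giving 4347).
Indices 26 through 42: 17 terms.

17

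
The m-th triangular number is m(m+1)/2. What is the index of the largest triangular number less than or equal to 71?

11

Solve n(n+1)/2 ≤ 71 for integer n.
n = 11 gives 66 ≤ 71, while n = 12 gives 78 > 71; so the answer is index 11.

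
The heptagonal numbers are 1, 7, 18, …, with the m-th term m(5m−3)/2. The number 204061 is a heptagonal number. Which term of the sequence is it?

286

Set n(5n−3)/2 = 204061, giving 5n² − 3n − 408122 = 0.
The discriminant is 9 + 40·204061 = 8162449, and √8162449 = 2857.
So n = (3 + 2857) / 10 = 2860/10 = 286.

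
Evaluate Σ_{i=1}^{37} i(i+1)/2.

9139

Σ i(i+1)/2 = (Σi² + Σi) / 2 over i = 1..37.
Σi = 703 and Σi² = 17575.
(1·17575 + 1·703) / 2 = 18278/2 = 9139.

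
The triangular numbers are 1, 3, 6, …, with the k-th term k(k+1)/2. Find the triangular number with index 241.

The 241st triangular number is n(n+1)/2 with n = 241.
241·242/2 = 58322/2 = 29161.

29161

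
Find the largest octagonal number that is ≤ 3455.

Solve n(3n−2) ≤ 3455 for integer n.
n = 34 gives 3400 ≤ 3455, while n = 35 gives 3605 > 3455; so the answer is 3400.

3400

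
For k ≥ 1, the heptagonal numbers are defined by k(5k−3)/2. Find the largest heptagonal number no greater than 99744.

99700

Solve n(5n−3)/2 ≤ 99744 for integer n.
n = 200 gives 99700 ≤ 99744, while n = 201 gives 100701 > 99744; so the answer is 99700.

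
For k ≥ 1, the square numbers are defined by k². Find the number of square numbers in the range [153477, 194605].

50

The n-th square number is n².
Smallest index with value ≥ 153477: n = 392 (giving 153664).
Largest index with value ≤ 194605: n = 441 (giving 194481).
Indices 392 through 441: 50 terms.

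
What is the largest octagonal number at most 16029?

15841

Solve n(3n−2) ≤ 16029 for integer n.
n = 73 gives 15841 ≤ 16029, while n = 74 gives 16280 > 16029; so the answer is 15841.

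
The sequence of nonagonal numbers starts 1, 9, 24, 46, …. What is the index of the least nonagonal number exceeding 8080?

49

Solve n(7n−5)/2 > 8080 for integer n.
The largest n with value ≤ 8080 is 48 (since 7944 ≤ 8080 < 8281), so the first above is n = 49, value 8281.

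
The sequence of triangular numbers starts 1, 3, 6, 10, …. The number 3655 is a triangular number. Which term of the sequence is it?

Set n(n+1)/2 = 3655, giving n² + n − 7310 = 0.
So n = (-1 + 171) / 2 = 170/2 = 85.

85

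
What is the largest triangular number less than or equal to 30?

Solve n(n+1)/2 ≤ 30 for integer n.
n = 7 gives 28 ≤ 30, while n = 8 gives 36 > 30; so the answer is 28.

28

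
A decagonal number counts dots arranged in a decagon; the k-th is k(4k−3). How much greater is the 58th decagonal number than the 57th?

457

Consecutive decagonal numbers differ by 8n − 7: here 8·58 − 7 = 457.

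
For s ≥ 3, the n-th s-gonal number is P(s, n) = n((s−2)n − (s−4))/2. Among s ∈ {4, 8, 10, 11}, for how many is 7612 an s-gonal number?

s = 4: P(4, 87) = 7569 and P(4, 88) = 7744; 7612 is not s-gonal.
s = 8: P(8, 50) = 7400 and P(8, 51) = 7701; 7612 is not s-gonal.
s = 10: P(10, 44) = 7612. ✓
s = 11: P(11, 41) = 7421 and P(11, 42) = 7791; 7612 is not s-gonal.
Hits: s ∈ {10} → 1.

1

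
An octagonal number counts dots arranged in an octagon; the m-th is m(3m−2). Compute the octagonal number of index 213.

135681

The 213th octagonal number is n(3n−2) with n = 213.
213·(3·213 − 2) = 213·637 = 135681.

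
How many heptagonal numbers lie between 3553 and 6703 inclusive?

The n-th heptagonal number is n(5n−3)/2.
Smallest index with value ≥ 3553: n = 38 (giving 3553).
Largest index with value ≤ 6703: n = 52 (giving 6682).
Indices 38 through 52: 15 terms.

15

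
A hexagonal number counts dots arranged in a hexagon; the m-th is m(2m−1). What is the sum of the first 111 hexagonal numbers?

Σ i(2i−1) = 2Σi² − Σi over i = 1..111.
Σi = 6216 and Σi² = 462056.
2·462056 − 1·6216 = 917896.

917896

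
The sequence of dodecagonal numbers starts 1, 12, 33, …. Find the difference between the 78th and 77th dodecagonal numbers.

Consecutive dodecagonal numbers differ by 10n − 9: here 10·78 − 9 = 771.

771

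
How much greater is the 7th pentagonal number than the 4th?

48

7·(3·7 − 1)/2 = 70 and 4·(3·4 − 1)/2 = 22.
Difference: 70 − 22 = 48.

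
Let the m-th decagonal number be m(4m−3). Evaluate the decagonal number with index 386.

The 386th decagonal number is n(4n−3) with n = 386.
386·(4·386 − 3) = 386·1541 = 594826.

594826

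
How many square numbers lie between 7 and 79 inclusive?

6

The n-th square number is n².
Smallest index with value ≥ 7: n = 3 (giving 9).
Largest index with value ≤ 79: n = 8 (giving 64).
Indices 3 through 8: 6 terms.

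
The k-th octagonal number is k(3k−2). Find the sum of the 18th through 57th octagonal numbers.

181740

Σ i(3i−2) = 3Σi² − 2Σi over i = 18..57.
Σi = 1653 − 153 = 1500 and Σi² = 63365 − 1785 = 61580.
3·61580 − 2·1500 = 181740.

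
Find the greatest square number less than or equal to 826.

784

Solve n² ≤ 826 for integer n.
n = 28 gives 784 ≤ 826, while n = 29 gives 841 > 826; so the answer is 784.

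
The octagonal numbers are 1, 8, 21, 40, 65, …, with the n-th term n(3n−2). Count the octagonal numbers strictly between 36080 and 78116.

51

The n-th octagonal number is n(3n−2).
Smallest index with value > 36080: n = 111 (giving 36741).
Largest index with value < 78116: n = 161 (giving 77441).
Indices 111 through 161: 51 terms.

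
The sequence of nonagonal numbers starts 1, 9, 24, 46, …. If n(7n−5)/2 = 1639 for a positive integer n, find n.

22

Set n(7n−5)/2 = 1639, giving 7n² − 5n − 3278 = 0.
So n = (5 + 303) / 14 = 308/14 = 22.
Check: 22·(7·22 − 5)/2 = 1639. ✓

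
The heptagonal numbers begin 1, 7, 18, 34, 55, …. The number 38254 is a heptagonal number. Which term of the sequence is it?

124

Set n(5n−3)/2 = 38254, giving 5n² − 3n − 76508 = 0.
So n = (3 + 1237) / 10 = 1240/10 = 124.
Check: 124·(5·124 − 3)/2 = 38254. ✓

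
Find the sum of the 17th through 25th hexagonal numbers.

7869

Σ i(2i−1) = 2Σi² − Σi over i = 17..25.
Σi = 325 − 136 = 189 and Σi² = 5525 − 1496 = 4029.
2·4029 − 1·189 = 7869.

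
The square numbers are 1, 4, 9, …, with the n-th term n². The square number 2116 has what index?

46

We need n² = 2116, so n = √2116 = 46.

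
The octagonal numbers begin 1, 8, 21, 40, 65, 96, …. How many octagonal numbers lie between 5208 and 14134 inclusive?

The n-th octagonal number is n(3n−2).
Smallest index with value ≥ 5208: n = 42 (giving 5208).
Largest index with value ≤ 14134: n = 68 (giving 13736).
Indices 42 through 68: 27 terms.

27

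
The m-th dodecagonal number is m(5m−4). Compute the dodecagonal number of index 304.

460864

The 304th dodecagonal number is n(5n−4) with n = 304.
304·(5·304 − 4) = 304·1516 = 460864.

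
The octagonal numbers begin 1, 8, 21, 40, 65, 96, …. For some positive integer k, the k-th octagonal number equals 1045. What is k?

Set n(3n−2) = 1045, giving 3n² − 2n − 1045 = 0.
The discriminant is 4 + 12·1045 = 12544, and √12544 = 112.
So n = (2 + 112) / 6 = 114/6 = 19.
Check: 19·(3·19 − 2) = 1045. ✓

19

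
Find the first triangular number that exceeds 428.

Solve n(n+1)/2 > 428 for integer n.
The largest n with value ≤ 428 is 28 (since 406 ≤ 428 < 435), so the first above is n = 29, value 435.

435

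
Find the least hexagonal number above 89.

91

Solve n(2n−1) > 89 for integer n.
The largest n with value ≤ 89 is 6 (since 66 ≤ 89 < 91), so the first above is n = 7, value 91.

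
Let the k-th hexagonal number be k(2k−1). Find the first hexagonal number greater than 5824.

5995

Solve n(2n−1) > 5824 for integer n.
The largest n with value ≤ 5824 is 54 (since 5778 ≤ 5824 < 5995), so the first above is n = 55, value 5995.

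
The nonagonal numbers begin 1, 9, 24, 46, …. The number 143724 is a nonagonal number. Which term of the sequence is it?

Set n(7n−5)/2 = 143724, giving 7n² − 5n − 287448 = 0.
The discriminant is 25 + 56·143724 = 8048569, and √8048569 = 2837.
So n = (5 + 2837) / 14 = 2842/14 = 203.

203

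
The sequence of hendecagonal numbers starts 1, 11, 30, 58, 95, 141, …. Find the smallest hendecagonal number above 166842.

166945

Solve n(9n−7)/2 > 166842 for integer n.
The largest n with value ≤ 166842 is 192 (since 165216 ≤ 166842 < 166945), so the first above is n = 193, value 166945.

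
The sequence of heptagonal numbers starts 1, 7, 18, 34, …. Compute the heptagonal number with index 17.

The 17th heptagonal number is n(5n−3)/2 with n = 17.
17·(5·17 − 3)/2 = 17·82/2 = 17·41 = 697.

697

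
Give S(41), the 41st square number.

The 41st square number is n² with n = 41.
41² = 1681.

1681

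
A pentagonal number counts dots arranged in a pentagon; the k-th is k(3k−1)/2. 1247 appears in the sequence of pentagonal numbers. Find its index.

Set n(3n−1)/2 = 1247, giving 3n² − n − 2494 = 0.
So n = (1 + 173) / 6 = 174/6 = 29.

29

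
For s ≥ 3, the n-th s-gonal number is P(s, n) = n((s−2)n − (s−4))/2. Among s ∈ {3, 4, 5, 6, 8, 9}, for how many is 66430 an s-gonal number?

s = 3: P(3, 364) = 66430. ✓
s = 4: P(4, 257) = 66049 and P(4, 258) = 66564; 66430 is not s-gonal.
s = 5: P(5, 210) = 66045 and P(5, 211) = 66676; 66430 is not s-gonal.
s = 6: P(6, 182) = 66066 and P(6, 183) = 66795; 66430 is not s-gonal.
s = 8: P(8, 149) = 66305 and P(8, 150) = 67200; 66430 is not s-gonal.
s = 9: P(9, 138) = 66309 and P(9, 139) = 67276; 66430 is not s-gonal.
Hits: s ∈ {3} → 1.

1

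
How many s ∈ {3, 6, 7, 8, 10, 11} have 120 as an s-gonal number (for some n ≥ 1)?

2

s = 3: P(3, 15) = 120. ✓
s = 6: P(6, 8) = 120. ✓
s = 7: P(7, 7) = 112 and P(7, 8) = 148; 120 is not s-gonal.
s = 8: P(8, 6) = 96 and P(8, 7) = 133; 120 is not s-gonal.
s = 10: P(10, 5) = 85 and P(10, 6) = 126; 120 is not s-gonal.
s = 11: P(11, 5) = 95 and P(11, 6) = 141; 120 is not s-gonal.
Hits: s ∈ {3, 6} → 2.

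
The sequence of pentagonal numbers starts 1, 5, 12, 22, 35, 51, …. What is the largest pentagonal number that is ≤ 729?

715

Solve n(3n−1)/2 ≤ 729 for integer n.
n = 22 gives 715 ≤ 729, while n = 23 gives 782 > 729; so the answer is 715.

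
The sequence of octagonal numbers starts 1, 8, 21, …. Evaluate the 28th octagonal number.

2296

The 28th octagonal number is n(3n−2) with n = 28.
28·(3·28 − 2) = 28·82 = 2296.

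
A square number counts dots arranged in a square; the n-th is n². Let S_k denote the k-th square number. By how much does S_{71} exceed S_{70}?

n² − (n−1)² = 2n − 1, so 71² − 70² = 2·71 − 1 = 141.

141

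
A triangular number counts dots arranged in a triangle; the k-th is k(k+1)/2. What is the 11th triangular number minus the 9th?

11·12/2 = 66 and 9·10/2 = 45.
Difference: 66 − 45 = 21.

21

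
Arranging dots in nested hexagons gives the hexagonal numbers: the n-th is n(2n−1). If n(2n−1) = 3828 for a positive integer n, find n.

Set n(2n−1) = 3828, giving 2n² − n − 3828 = 0.
The discriminant is 1 + 8·3828 = 30625, and √30625 = 175.
So n = (1 + 175) / 4 = 176/4 = 44.

44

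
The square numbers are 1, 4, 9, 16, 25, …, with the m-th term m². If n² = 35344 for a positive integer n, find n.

We need n² = 35344, so n = √35344 = 188.

188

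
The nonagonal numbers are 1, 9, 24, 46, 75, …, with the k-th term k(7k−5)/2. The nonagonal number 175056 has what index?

Set n(7n−5)/2 = 175056, giving 7n² − 5n − 350112 = 0.
The discriminant is 25 + 56·175056 = 9803161, and √9803161 = 3131.
So n = (5 + 3131) / 14 = 3136/14 = 224.
Check: 224·(7·224 − 5)/2 = 175056. ✓

224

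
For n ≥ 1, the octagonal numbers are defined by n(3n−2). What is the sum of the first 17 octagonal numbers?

Σ i(3i−2) = 3Σi² − 2Σi over i = 1..17.
Σi = 153 and Σi² = 1785.
3·1785 − 2·153 = 5049.

5049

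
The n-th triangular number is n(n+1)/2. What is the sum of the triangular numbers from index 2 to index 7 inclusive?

83

Σ i(i+1)/2 = (Σi² + Σi) / 2 over i = 2..7.
Σi = 28 − 1 = 27 and Σi² = 140 − 1 = 139.
(1·139 + 1·27) / 2 = 166/2 = 83.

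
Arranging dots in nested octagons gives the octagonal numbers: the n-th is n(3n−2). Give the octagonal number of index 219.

143445

219·(3·219 − 2) = 219·655 = 143445.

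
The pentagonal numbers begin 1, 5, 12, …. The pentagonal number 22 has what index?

4

Set n(3n−1)/2 = 22, giving 3n² − n − 44 = 0.
So n = (1 + 23) / 6 = 24/6 = 4.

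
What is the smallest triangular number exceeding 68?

78

Solve n(n+1)/2 > 68 for integer n.
The largest n with value ≤ 68 is 11 (since 66 ≤ 68 < 78), so the first above is n = 12, value 78.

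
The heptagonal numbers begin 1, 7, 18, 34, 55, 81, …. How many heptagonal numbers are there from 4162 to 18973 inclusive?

The n-th heptagonal number is n(5n−3)/2.
Smallest index with value ≥ 4162: n = 42 (giving 4347).
Largest index with value ≤ 18973: n = 87 (giving 18792).
Indices 42 through 87: 46 terms.

46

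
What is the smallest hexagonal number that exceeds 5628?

Solve n(2n−1) > 5628 for integer n.
The largest n with value ≤ 5628 is 53 (since 5565 ≤ 5628 < 5778), so the first above is n = 54, value 5778.

5778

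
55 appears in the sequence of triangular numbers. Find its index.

Set n(n+1)/2 = 55, giving n² + n − 110 = 0.
The discriminant is 1 + 8·55 = 441, and √441 = 21.
So n = (-1 + 21) / 2 = 20/2 = 10.
Check: 10·11/2 = 55. ✓

10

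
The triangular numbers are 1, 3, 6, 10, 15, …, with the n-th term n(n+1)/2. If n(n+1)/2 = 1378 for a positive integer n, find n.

Set n(n+1)/2 = 1378, giving n² + n − 2756 = 0.
The discriminant is 1 + 8·1378 = 11025, and √11025 = 105.
So n = (-1 + 105) / 2 = 104/2 = 52.
Check: 52·53/2 = 1378. ✓

52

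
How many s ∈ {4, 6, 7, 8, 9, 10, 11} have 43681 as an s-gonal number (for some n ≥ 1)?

2

s = 4: P(4, 209) = 43681. ✓
s = 6: P(6, 148) = 43660 and P(6, 149) = 44253; 43681 is not s-gonal.
s = 7: P(7, 132) = 43362 and P(7, 133) = 44023; 43681 is not s-gonal.
s = 8: P(8, 121) = 43681. ✓
s = 9: P(9, 112) = 43624 and P(9, 113) = 44409; 43681 is not s-gonal.
s = 10: P(10, 104) = 42952 and P(10, 105) = 43785; 43681 is not s-gonal.
s = 11: P(11, 98) = 42875 and P(11, 99) = 43758; 43681 is not s-gonal.
Hits: s ∈ {4, 8} → 2.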